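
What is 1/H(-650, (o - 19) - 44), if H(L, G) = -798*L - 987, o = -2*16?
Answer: 1/517713 ≈ 1.9316e-6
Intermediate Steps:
o = -32
H(L, G) = -987 - 798*L
1/H(-650, (o - 19) - 44) = 1/(-987 - 798*(-650)) = 1/(-987 + 518700) = 1/517713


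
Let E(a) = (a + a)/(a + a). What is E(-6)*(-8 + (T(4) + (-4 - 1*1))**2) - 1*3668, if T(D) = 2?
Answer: -3667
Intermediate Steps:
E(a) = 1 (E(a) = (2*a)/((2*a)) = (2*a)*(1/(2*a)) = 1)
E(-6)*(-8 + (T(4) + (-4 - 1*1))**2) - 1*3668 = 1*(-8 + (2 + (-4 - 1*1))**2) - 1*3668 = 1*(-8 + (2 + (-4 - 1))**2) - 3668 = 1*(-8 + (2 - 5)**2) - 3668 = 1*(-8 + (-3)**2) - 3668 = 1*(-8 + 9) - 3668 = 1*1 - 3668 = 1 - 3668 = -3667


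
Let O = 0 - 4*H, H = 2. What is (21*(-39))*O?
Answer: 6552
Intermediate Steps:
O = -8 (O = 0 - 4*2 = 0 - 8 = -8)
(21*(-39))*O = (21*(-39))*(-8) = -819*(-8) = 6552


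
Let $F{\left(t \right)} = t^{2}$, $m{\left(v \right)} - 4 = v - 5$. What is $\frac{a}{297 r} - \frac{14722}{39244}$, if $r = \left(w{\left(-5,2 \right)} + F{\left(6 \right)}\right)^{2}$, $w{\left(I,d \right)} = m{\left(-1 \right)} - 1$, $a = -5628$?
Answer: $- \frac{830407643}{2115467442} \approx -0.39254$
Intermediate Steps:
$m{\left(v \right)} = -1 + v$ ($m{\left(v \right)} = 4 + \left(v - 5\right) = 4 + \left(-5 + v\right) = -1 + v$)
$w{\left(I,d \right)} = -3$ ($w{\left(I,d \right)} = \left(-1 - 1\right) - 1 = -2 - 1 = -3$)
$r = 1089$ ($r = \left(-3 + 6^{2}\right)^{2} = \left(-3 + 36\right)^{2} = 33^{2} = 1089$)
$\frac{a}{297 r} - \frac{14722}{39244} = - \frac{5628}{297 \cdot 1089} - \frac{14722}{39244} = - \frac{5628}{323433} - \frac{7361}{19622} = \left(-5628\right) \frac{1}{323433} - \frac{7361}{19622} = - \frac{1876}{107811} - \frac{7361}{19622} = - \frac{830407643}{2115467442}$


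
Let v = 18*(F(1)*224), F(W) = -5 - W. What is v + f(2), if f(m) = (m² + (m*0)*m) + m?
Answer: -24186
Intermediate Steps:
f(m) = m + m² (f(m) = (m² + 0*m) + m = (m² + 0) + m = m² + m = m + m²)
v = -24192 (v = 18*((-5 - 1*1)*224) = 18*((-5 - 1)*224) = 18*(-6*224) = 18*(-1344) = -24192)
v + f(2) = -24192 + 2*(1 + 2) = -24192 + 2*3 = -24192 + 6 = -24186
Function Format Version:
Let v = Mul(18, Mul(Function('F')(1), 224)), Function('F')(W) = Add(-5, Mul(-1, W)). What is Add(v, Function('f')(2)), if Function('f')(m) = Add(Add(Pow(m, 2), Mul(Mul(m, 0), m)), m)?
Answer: -24186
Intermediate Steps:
Function('f')(m) = Add(m, Pow(m, 2)) (Function('f')(m) = Add(Add(Pow(m, 2), Mul(0, m)), m) = Add(Add(Pow(m, 2), 0), m) = Add(Pow(m, 2), m) = Add(m, Pow(m, 2)))
v = -24192 (v = Mul(18, Mul(Add(-5, Mul(-1, 1)), 224)) = Mul(18, Mul(Add(-5, -1), 224)) = Mul(18, Mul(-6, 224)) = Mul(18, -1344) = -24192)
Add(v, Function('f')(2)) = Add(-24192, Mul(2, Add(1, 2))) = Add(-24192, Mul(2, 3)) = Add(-24192, 6) = -24186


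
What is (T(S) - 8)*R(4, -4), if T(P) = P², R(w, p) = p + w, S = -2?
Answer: 0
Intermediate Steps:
(T(S) - 8)*R(4, -4) = ((-2)² - 8)*(-4 + 4) = (4 - 8)*0 = -4*0 = 0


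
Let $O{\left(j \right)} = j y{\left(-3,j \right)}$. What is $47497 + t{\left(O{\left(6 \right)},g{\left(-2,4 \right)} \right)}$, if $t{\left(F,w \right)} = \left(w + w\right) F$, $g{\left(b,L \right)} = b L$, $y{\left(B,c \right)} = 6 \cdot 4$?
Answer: $45193$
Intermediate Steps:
$y{\left(B,c \right)} = 24$
$O{\left(j \right)} = 24 j$ ($O{\left(j \right)} = j 24 = 24 j$)
$g{\left(b,L \right)} = L b$
$t{\left(F,w \right)} = 2 F w$ ($t{\left(F,w \right)} = 2 w F = 2 F w$)
$47497 + t{\left(O{\left(6 \right)},g{\left(-2,4 \right)} \right)} = 47497 + 2 \cdot 24 \cdot 6 \cdot 4 \left(-2\right) = 47497 + 2 \cdot 144 \left(-8\right) = 47497 - 2304 = 45193$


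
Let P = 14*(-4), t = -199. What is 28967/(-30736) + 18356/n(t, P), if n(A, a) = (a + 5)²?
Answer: 28755697/4702608 ≈ 6.1148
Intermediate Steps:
P = -56
n(A, a) = (5 + a)²
28967/(-30736) + 18356/n(t, P) = 28967/(-30736) + 18356/((5 - 56)²) = 28967*(-1/30736) + 18356/((-51)²) = -28967/30736 + 18356/2601 = 28755697/4702608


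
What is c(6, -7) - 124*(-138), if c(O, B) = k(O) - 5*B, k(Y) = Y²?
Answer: 17183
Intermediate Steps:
c(O, B) = O² - 5*B
c(6, -7) - 124*(-138) = (6² - 5*(-7)) - 124*(-138) = (36 + 35) + 17112 = 71 + 17112 = 17183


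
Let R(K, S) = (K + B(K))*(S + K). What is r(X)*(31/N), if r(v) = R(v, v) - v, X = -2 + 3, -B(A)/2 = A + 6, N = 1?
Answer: -837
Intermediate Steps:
B(A) = -12 - 2*A (B(A) = -2*(A + 6) = -2*(6 + A) = -12 - 2*A)
R(K, S) = (-12 - K)*(K + S) (R(K, S) = (K + (-12 - 2*K))*(S + K) = (-12 - K)*(K + S))
X = 1
r(v) = -25*v - 2*v² (r(v) = (-v² - 12*v - 12*v - v*v) - v = (-v² - 12*v - 12*v - v²) - v = (-24*v - 2*v²) - v = -25*v - 2*v²)
r(X)*(31/N) = (1*(-25 - 2*1))*(31/1) = (1*(-25 - 2))*(31*1) = (1*(-27))*31 = -27*31 = -837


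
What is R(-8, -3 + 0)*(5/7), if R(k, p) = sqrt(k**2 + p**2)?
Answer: 5*sqrt(73)/7 ≈ 6.1029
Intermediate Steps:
R(-8, -3 + 0)*(5/7) = sqrt((-8)**2 + (-3 + 0)**2)*(5/7) = sqrt(64 + (-3)**2)*(5*(1/7)) = sqrt(64 + 9)*(5/7) = sqrt(73)*(5/7) = 5*sqrt(73)/7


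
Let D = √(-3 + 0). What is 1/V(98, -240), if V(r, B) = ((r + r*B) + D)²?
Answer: (23422 - I*√3)⁻² ≈ 1.8229e-9 + 2.7e-13*I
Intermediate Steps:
D = I*√3 (D = √(-3) = I*√3 ≈ 1.732*I)
V(r, B) = (r + I*√3 + B*r)² (V(r, B) = ((r + r*B) + I*√3)² = ((r + B*r) + I*√3)² = (r + I*√3 + B*r)²)
1/V(98, -240) = 1/((98 + I*√3 - 240*98)²) = 1/((98 + I*√3 - 23520)²) = 1/((-23422 + I*√3)²) = (-23422 + I*√3)⁻²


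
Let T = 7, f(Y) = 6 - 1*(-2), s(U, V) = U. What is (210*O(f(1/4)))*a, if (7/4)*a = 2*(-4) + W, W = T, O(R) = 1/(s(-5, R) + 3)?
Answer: 60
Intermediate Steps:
f(Y) = 8 (f(Y) = 6 + 2 = 8)
O(R) = -1/2 (O(R) = 1/(-5 + 3) = 1/(-2) = -1/2)
W = 7
a = -4/7 (a = 4*(2*(-4) + 7)/7 = 4*(-8 + 7)/7 = (4/7)*(-1) = -4/7 ≈ -0.57143)
(210*O(f(1/4)))*a = (210*(-1/2))*(-4/7) = -105*(-4/7) = 60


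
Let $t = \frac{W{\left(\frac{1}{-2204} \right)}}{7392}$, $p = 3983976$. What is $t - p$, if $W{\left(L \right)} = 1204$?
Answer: $- \frac{1051769621}{264} \approx -3.984 \cdot 10^{6}$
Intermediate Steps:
$t = \frac{43}{264}$ ($t = \frac{1204}{7392} = 1204 \cdot \frac{1}{7392} = \frac{43}{264} \approx 0.16288$)
$t - p = \frac{43}{264} - 3983976 = - \frac{1051769621}{264}$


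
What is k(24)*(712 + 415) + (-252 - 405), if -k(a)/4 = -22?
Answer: 98519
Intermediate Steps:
k(a) = 88 (k(a) = -4*(-22) = 88)
k(24)*(712 + 415) + (-252 - 405) = 88*(712 + 415) + (-252 - 405) = 88*1127 - 657 = 99176 - 657 = 98519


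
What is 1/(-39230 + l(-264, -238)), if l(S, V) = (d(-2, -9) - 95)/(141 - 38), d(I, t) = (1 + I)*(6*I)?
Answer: -103/4040773 ≈ -2.5490e-5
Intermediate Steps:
d(I, t) = 6*I*(1 + I)
l(S, V) = -83/103 (l(S, V) = (6*(-2)*(1 - 2) - 95)/(141 - 38) = (6*(-2)*(-1) - 95)/103 = (12 - 95)*(1/103) = -83*1/103 = -83/103)
1/(-39230 + l(-264, -238)) = 1/(-39230 - 83/103) = 1/(-4040773/103) = -103/4040773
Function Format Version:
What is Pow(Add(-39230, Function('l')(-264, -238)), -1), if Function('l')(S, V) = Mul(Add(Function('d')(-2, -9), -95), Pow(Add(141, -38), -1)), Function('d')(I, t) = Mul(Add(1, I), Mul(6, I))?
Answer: Rational(-103, 4040773) ≈ -2.5490e-5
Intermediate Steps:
Function('d')(I, t) = Mul(6, I, Add(1, I))
Function('l')(S, V) = Rational(-83, 103) (Function('l')(S, V) = Mul(Add(Mul(6, -2, Add(1, -2)), -95), Pow(Add(141, -38), -1)) = Mul(Add(Mul(6, -2, -1), -95), Pow(103, -1)) = Mul(Add(12, -95), Rational(1, 103)) = Mul(-83, Rational(1, 103)) = Rational(-83, 103))
Pow(Add(-39230, Function('l')(-264, -238)), -1) = Pow(Add(-39230, Rational(-83, 103)), -1) = Pow(Rational(-4040773, 103), -1) = Rational(-103, 4040773)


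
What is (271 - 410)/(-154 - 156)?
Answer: 139/310 ≈ 0.44839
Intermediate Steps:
(271 - 410)/(-154 - 156) = -139/(-310) = -139*(-1/310) = 139/310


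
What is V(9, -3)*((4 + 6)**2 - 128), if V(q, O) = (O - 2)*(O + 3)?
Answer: 0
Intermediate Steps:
V(q, O) = (-2 + O)*(3 + O)
V(9, -3)*((4 + 6)**2 - 128) = (-6 - 3 + (-3)**2)*((4 + 6)**2 - 128) = (-6 - 3 + 9)*(10**2 - 128) = 0*(100 - 128) = 0*(-28) = 0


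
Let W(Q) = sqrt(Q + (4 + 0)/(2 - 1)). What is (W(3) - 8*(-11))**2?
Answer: (88 + sqrt(7))**2 ≈ 8216.7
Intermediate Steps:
W(Q) = sqrt(4 + Q) (W(Q) = sqrt(Q + 4/1) = sqrt(Q + 4*1) = sqrt(Q + 4) = sqrt(4 + Q))
(W(3) - 8*(-11))**2 = (sqrt(4 + 3) - 8*(-11))**2 = (sqrt(7) + 88)**2 = (88 + sqrt(7))**2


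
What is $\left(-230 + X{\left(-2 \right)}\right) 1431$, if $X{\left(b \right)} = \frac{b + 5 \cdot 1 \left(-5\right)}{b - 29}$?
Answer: $- \frac{10164393}{31} \approx -3.2788 \cdot 10^{5}$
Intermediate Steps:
$X{\left(b \right)} = \frac{-25 + b}{-29 + b}$ ($X{\left(b \right)} = \frac{b + 5 \left(-5\right)}{-29 + b} = \frac{b - 25}{-29 + b} = \frac{-25 + b}{-29 + b}$)
$\left(-230 + X{\left(-2 \right)}\right) 1431 = \left(-230 + \frac{-25 - 2}{-29 - 2}\right) 1431 = \left(-230 + \frac{1}{-31} \left(-27\right)\right) 1431 = \left(-230 - - \frac{27}{31}\right) 1431 = \left(-230 + \frac{27}{31}\right) 1431 = \left(- \frac{7103}{31}\right) 1431 = - \frac{10164393}{31}$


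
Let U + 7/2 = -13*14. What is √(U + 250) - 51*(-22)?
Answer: 1122 + √258/2 ≈ 1130.0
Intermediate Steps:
U = -371/2 (U = -7/2 - 13*14 = -7/2 - 182 = -371/2 ≈ -185.50)
√(U + 250) - 51*(-22) = √(-371/2 + 250) - 51*(-22) = √(129/2) + 1122 = √258/2 + 1122 = 1122 + √258/2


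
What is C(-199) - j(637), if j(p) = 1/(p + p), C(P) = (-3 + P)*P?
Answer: 51212251/1274 ≈ 40198.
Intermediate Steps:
C(P) = P*(-3 + P)
j(p) = 1/(2*p)
C(-199) - j(637) = -199*(-3 - 199) - 1/(2*637) = -199*(-202) - 1/(2*637) = 40198 - 1*1/1274 = 40198 - 1/1274 = 51212251/1274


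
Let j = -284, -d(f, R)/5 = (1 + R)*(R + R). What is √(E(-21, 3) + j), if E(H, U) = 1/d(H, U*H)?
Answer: I*√12035949485/6510 ≈ 16.852*I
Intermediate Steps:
d(f, R) = -10*R*(1 + R) (d(f, R) = -5*(1 + R)*(R + R) = -5*(1 + R)*2*R = -10*R*(1 + R))
E(H, U) = -1/(10*H*U*(1 + H*U)) (E(H, U) = 1/(-10*U*H*(1 + U*H)) = 1/(-10*H*U*(1 + H*U)) = -1/(10*H*U*(1 + H*U)))
√(E(-21, 3) + j) = √(-⅒/(-21*3*(1 - 21*3)) - 284) = √(-⅒*(-1/21)*⅓/(1 - 63) - 284) = √(-⅒*(-1/21)*⅓/(-62) - 284) = √(-⅒*(-1/21)*⅓*(-1/62) - 284) = √(-1/39060 - 284) = √(-11093041/39060) = I*√12035949485/6510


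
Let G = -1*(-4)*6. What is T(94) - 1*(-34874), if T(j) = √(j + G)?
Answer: 34874 + √118 ≈ 34885.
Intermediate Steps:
G = 24 (G = 4*6 = 24)
T(j) = √(24 + j) (T(j) = √(j + 24) = √(24 + j))
T(94) - 1*(-34874) = √(24 + 94) - 1*(-34874) = √118 + 34874 = 34874 + √118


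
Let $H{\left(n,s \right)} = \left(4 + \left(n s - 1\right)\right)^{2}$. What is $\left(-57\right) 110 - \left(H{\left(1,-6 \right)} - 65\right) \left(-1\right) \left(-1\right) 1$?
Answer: $-6214$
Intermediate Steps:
$H{\left(n,s \right)} = \left(3 + n s\right)^{2}$ ($H{\left(n,s \right)} = \left(4 + \left(-1 + n s\right)\right)^{2} = \left(3 + n s\right)^{2}$)
$\left(-57\right) 110 - \left(H{\left(1,-6 \right)} - 65\right) \left(-1\right) \left(-1\right) 1 = \left(-57\right) 110 - \left(\left(3 + 1 \left(-6\right)\right)^{2} - 65\right) \left(-1\right) \left(-1\right) 1 = -6270 - \left(\left(3 - 6\right)^{2} - 65\right) 1 \cdot 1 = -6270 - \left(\left(-3\right)^{2} - 65\right) 1 = -6270 - \left(9 - 65\right) 1 = -6270 - \left(-56\right) 1 = -6270 - -56 = -6270 + 56 = -6214$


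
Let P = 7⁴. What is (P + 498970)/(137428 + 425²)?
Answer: 501371/318053 ≈ 1.5764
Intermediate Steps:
P = 2401
(P + 498970)/(137428 + 425²) = (2401 + 498970)/(137428 + 425²) = 501371/(137428 + 180625) = 501371/318053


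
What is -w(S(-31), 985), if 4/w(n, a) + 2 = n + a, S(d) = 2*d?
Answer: -4/921 ≈ -0.0043431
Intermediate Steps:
w(n, a) = 4/(-2 + a + n) (w(n, a) = 4/(-2 + (n + a)) = 4/(-2 + (a + n)) = 4/(-2 + a + n))
-w(S(-31), 985) = -4/(-2 + 985 + 2*(-31)) = -4/(-2 + 985 - 62) = -4/921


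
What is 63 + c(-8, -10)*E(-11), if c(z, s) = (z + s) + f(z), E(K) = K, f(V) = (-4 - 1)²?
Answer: -14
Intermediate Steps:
f(V) = 25 (f(V) = (-5)² = 25)
c(z, s) = 25 + s + z (c(z, s) = (z + s) + 25 = (s + z) + 25 = 25 + s + z)
63 + c(-8, -10)*E(-11) = 63 + (25 - 10 - 8)*(-11) = 63 + 7*(-11) = 63 - 77 = -14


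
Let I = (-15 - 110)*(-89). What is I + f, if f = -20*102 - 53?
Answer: 9032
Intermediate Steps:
f = -2093 (f = -2040 - 53 = -2093)
I = 11125 (I = -125*(-89) = 11125)
I + f = 11125 - 2093 = 9032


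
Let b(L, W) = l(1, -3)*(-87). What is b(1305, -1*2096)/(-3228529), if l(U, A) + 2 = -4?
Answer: -522/3228529 ≈ -0.00016168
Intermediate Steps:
l(U, A) = -6 (l(U, A) = -2 - 4 = -6)
b(L, W) = 522 (b(L, W) = -6*(-87) = 522)
b(1305, -1*2096)/(-3228529) = 522/(-3228529) = 522*(-1/3228529) = -522/3228529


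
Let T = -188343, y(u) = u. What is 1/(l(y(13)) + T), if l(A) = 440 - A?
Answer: -1/187916 ≈ -5.3215e-6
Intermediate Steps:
1/(l(y(13)) + T) = 1/((440 - 1*13) - 188343) = 1/((440 - 13) - 188343) = 1/(427 - 188343) = 1/(-187916) = -1/187916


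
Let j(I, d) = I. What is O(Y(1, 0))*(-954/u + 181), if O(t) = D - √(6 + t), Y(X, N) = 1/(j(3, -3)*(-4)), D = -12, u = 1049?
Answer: -2266980/1049 - 188915*√213/6294 ≈ -2599.1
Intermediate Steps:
Y(X, N) = -1/12 (Y(X, N) = 1/(3*(-4)) = 1/(-12) = -1/12)
O(t) = -12 - √(6 + t)
O(Y(1, 0))*(-954/u + 181) = (-12 - √(6 - 1/12))*(-954/1049 + 181) = (-12 - √(71/12))*(-954*1/1049 + 181) = (-12 - √213/6)*(-954/1049 + 181) = (-12 - √213/6)*(188915/1049) = -2266980/1049 - 188915*√213/6294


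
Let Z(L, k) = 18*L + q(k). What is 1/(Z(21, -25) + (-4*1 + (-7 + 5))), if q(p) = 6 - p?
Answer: 1/403 ≈ 0.0024814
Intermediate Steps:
Z(L, k) = 6 - k + 18*L (Z(L, k) = 18*L + (6 - k) = 6 - k + 18*L)
1/(Z(21, -25) + (-4*1 + (-7 + 5))) = 1/((6 - 1*(-25) + 18*21) + (-4*1 + (-7 + 5))) = 1/((6 + 25 + 378) + (-4 - 2)) = 1/(409 - 6) = 1/403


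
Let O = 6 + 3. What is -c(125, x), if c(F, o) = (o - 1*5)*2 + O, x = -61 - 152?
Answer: 427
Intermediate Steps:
x = -213
O = 9
c(F, o) = -1 + 2*o (c(F, o) = (o - 1*5)*2 + 9 = (o - 5)*2 + 9 = (-5 + o)*2 + 9 = (-10 + 2*o) + 9 = -1 + 2*o)
-c(125, x) = -(-1 + 2*(-213)) = -(-1 - 426) = -1*(-427) = 427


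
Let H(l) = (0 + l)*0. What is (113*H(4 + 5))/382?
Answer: 0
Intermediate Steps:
H(l) = 0 (H(l) = l*0 = 0)
(113*H(4 + 5))/382 = (113*0)/382 = 0*(1/382) = 0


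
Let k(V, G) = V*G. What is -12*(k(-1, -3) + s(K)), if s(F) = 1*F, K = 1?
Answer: -48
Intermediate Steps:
k(V, G) = G*V
s(F) = F
-12*(k(-1, -3) + s(K)) = -12*(-3*(-1) + 1) = -12*(3 + 1) = -12*4 = -48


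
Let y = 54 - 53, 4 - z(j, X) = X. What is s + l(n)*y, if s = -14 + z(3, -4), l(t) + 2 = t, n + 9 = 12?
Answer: -5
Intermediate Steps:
z(j, X) = 4 - X
n = 3 (n = -9 + 12 = 3)
l(t) = -2 + t
y = 1
s = -6 (s = -14 + (4 - 1*(-4)) = -14 + (4 + 4) = -14 + 8 = -6)
s + l(n)*y = -6 + (-2 + 3)*1 = -6 + 1*1 = -6 + 1 = -5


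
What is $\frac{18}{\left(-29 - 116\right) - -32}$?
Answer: $- \frac{18}{113} \approx -0.15929$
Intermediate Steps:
$\frac{18}{\left(-29 - 116\right) - -32} = \frac{18}{-145 + 32} = \frac{18}{-113} = 18 \left(- \frac{1}{113}\right) = - \frac{18}{113}$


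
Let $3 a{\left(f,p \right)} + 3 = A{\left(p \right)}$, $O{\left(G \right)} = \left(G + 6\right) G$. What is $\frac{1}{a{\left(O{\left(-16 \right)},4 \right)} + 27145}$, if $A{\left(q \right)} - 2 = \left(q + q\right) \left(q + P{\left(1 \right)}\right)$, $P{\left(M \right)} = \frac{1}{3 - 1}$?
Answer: $\frac{3}{81470} \approx 3.6823 \cdot 10^{-5}$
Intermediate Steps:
$P{\left(M \right)} = \frac{1}{2}$
$O{\left(G \right)} = G \left(6 + G\right)$ ($O{\left(G \right)} = \left(6 + G\right) G = G \left(6 + G\right)$)
$A{\left(q \right)} = 2 + 2 q \left(\frac{1}{2} + q\right)$ ($A{\left(q \right)} = 2 + \left(q + q\right) \left(q + \frac{1}{2}\right) = 2 + 2 q \left(\frac{1}{2} + q\right)$)
$a{\left(f,p \right)} = - \frac{1}{3} + \frac{p}{3} + \frac{2 p^{2}}{3}$ ($a{\left(f,p \right)} = -1 + \frac{2 + p + 2 p^{2}}{3} = -1 + \left(\frac{2}{3} + \frac{p}{3} + \frac{2 p^{2}}{3}\right) = - \frac{1}{3} + \frac{p}{3} + \frac{2 p^{2}}{3}$)
$\frac{1}{a{\left(O{\left(-16 \right)},4 \right)} + 27145} = \frac{1}{\left(- \frac{1}{3} + \frac{1}{3} \cdot 4 + \frac{2 \cdot 4^{2}}{3}\right) + 27145} = \frac{1}{\left(- \frac{1}{3} + \frac{4}{3} + \frac{2}{3} \cdot 16\right) + 27145} = \frac{1}{\left(- \frac{1}{3} + \frac{4}{3} + \frac{32}{3}\right) + 27145} = \frac{1}{\frac{35}{3} + 27145} = \frac{1}{\frac{81470}{3}} = \frac{3}{81470}$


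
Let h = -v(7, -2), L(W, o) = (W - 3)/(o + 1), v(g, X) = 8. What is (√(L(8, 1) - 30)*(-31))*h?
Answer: 124*I*√110 ≈ 1300.5*I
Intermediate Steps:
L(W, o) = (-3 + W)/(1 + o)
h = -8 (h = -1*8 = -8)
(√(L(8, 1) - 30)*(-31))*h = (√((-3 + 8)/(1 + 1) - 30)*(-31))*(-8) = (√(5/2 - 30)*(-31))*(-8) = (√(-55/2)*(-31))*(-8) = ((I*√110/2)*(-31))*(-8) = -31*I*√110/2*(-8) = 124*I*√110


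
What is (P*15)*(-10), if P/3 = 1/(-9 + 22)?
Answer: -450/13 ≈ -34.615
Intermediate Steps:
P = 3/13 (P = 3/(-9 + 22) = 3/13 ≈ 0.23077)
(P*15)*(-10) = ((3/13)*15)*(-10) = (45/13)*(-10) = -450/13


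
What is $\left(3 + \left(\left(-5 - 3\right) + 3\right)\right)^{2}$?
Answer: $4$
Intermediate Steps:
$\left(3 + \left(\left(-5 - 3\right) + 3\right)\right)^{2} = \left(3 + \left(-8 + 3\right)\right)^{2} = \left(3 - 5\right)^{2} = \left(-2\right)^{2} = 4$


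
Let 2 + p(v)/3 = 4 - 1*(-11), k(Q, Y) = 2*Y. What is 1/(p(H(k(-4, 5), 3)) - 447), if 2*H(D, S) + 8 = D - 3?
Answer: -1/408 ≈ -0.0024510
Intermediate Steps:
H(D, S) = -11/2 + D/2 (H(D, S) = -4 + (D - 3)/2 = -4 + (-3 + D)/2 = -4 + (-3/2 + D/2) = -11/2 + D/2)
p(v) = 39 (p(v) = -6 + 3*(4 - 1*(-11)) = -6 + 3*(4 + 11) = -6 + 3*15 = -6 + 45 = 39)
1/(p(H(k(-4, 5), 3)) - 447) = 1/(39 - 447) = 1/(-408) = -1/408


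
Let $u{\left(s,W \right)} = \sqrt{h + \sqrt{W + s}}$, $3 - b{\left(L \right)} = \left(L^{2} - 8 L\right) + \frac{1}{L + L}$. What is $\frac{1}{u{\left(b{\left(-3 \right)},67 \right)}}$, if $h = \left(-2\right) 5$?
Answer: $- \frac{i \sqrt{6}}{\sqrt{60 - \sqrt{1338}}} \approx - 0.50614 i$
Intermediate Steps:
$h = -10$
$b{\left(L \right)} = 3 - L^{2} + 8 L - \frac{1}{2 L}$ ($b{\left(L \right)} = 3 - \left(\left(L^{2} - 8 L\right) + \frac{1}{L + L}\right) = 3 - \left(\left(L^{2} - 8 L\right) + \frac{1}{2 L}\right) = 3 - \left(L^{2} + \frac{1}{2 L} - 8 L\right) = 3 - L^{2} + 8 L - \frac{1}{2 L}$)
$u{\left(s,W \right)} = \sqrt{-10 + \sqrt{W + s}}$
$\frac{1}{u{\left(b{\left(-3 \right)},67 \right)}} = \frac{1}{\sqrt{-10 + \sqrt{67 + \left(3 - \left(-3\right)^{2} + 8 \left(-3\right) - \frac{1}{2 \left(-3\right)}\right)}}} = \frac{1}{\sqrt{-10 + \sqrt{67 - \frac{179}{6}}}} = \frac{1}{\sqrt{-10 + \sqrt{\frac{223}{6}}}} = \frac{1}{\sqrt{-10 + \frac{\sqrt{1338}}{6}}}$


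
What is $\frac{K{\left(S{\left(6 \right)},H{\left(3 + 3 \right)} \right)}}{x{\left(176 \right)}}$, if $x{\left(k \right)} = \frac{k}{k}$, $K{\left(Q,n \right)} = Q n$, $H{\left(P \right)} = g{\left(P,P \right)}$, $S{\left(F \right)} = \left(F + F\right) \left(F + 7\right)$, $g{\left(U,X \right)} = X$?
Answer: $936$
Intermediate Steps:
$S{\left(F \right)} = 2 F \left(7 + F\right)$
$H{\left(P \right)} = P$
$x{\left(k \right)} = 1$
$\frac{K{\left(S{\left(6 \right)},H{\left(3 + 3 \right)} \right)}}{x{\left(176 \right)}} = \frac{2 \cdot 6 \left(7 + 6\right) \left(3 + 3\right)}{1} = 2 \cdot 6 \cdot 13 \cdot 6 \cdot 1 = 156 \cdot 6 \cdot 1 = 936 \cdot 1 = 936$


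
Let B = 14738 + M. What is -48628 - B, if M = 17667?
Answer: -81033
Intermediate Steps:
B = 32405 (B = 14738 + 17667 = 32405)
-48628 - B = -48628 - 1*32405 = -48628 - 32405 = -81033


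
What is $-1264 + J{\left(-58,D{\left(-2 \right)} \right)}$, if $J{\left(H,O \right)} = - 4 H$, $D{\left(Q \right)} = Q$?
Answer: $-1032$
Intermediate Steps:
$-1264 + J{\left(-58,D{\left(-2 \right)} \right)} = -1264 - -232 = -1264 + 232 = -1032$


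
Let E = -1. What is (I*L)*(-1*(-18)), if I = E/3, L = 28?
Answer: -168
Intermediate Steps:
I = -⅓ (I = -1/3 = -1*⅓ = -⅓ ≈ -0.33333)
(I*L)*(-1*(-18)) = (-⅓*28)*(-1*(-18)) = -28/3*18 = -168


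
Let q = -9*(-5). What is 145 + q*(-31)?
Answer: -1250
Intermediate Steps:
q = 45
145 + q*(-31) = 145 + 45*(-31) = 145 - 1395 = -1250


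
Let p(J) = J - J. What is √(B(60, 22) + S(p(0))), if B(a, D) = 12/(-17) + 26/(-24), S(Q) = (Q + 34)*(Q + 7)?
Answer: √2457537/102 ≈ 15.369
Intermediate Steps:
p(J) = 0
S(Q) = (7 + Q)*(34 + Q) (S(Q) = (34 + Q)*(7 + Q) = (7 + Q)*(34 + Q))
B(a, D) = -365/204 (B(a, D) = 12*(-1/17) + 26*(-1/24) = -12/17 - 13/12 = -365/204)
√(B(60, 22) + S(p(0))) = √(-365/204 + (238 + 0² + 41*0)) = √(-365/204 + (238 + 0 + 0)) = √(-365/204 + 238) = √(48187/204) = √2457537/102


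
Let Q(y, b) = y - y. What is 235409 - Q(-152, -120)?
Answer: 235409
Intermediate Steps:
Q(y, b) = 0
235409 - Q(-152, -120) = 235409 - 1*0 = 235409 + 0 = 235409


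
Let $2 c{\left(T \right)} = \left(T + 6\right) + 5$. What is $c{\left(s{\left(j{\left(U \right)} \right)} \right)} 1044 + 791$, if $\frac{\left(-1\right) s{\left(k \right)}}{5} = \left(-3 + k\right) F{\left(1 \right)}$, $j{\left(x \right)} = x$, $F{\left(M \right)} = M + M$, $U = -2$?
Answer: $32633$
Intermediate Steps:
$F{\left(M \right)} = 2 M$
$s{\left(k \right)} = 30 - 10 k$ ($s{\left(k \right)} = - 5 \left(-3 + k\right) 2 \cdot 1 = - 5 \left(-3 + k\right) 2 = - 5 \left(-6 + 2 k\right) = 30 - 10 k$)
$c{\left(T \right)} = \frac{11}{2} + \frac{T}{2}$ ($c{\left(T \right)} = \frac{\left(T + 6\right) + 5}{2} = \frac{\left(6 + T\right) + 5}{2} = \frac{11 + T}{2} = \frac{11}{2} + \frac{T}{2}$)
$c{\left(s{\left(j{\left(U \right)} \right)} \right)} 1044 + 791 = \left(\frac{11}{2} + \frac{30 - -20}{2}\right) 1044 + 791 = \left(\frac{11}{2} + \frac{30 + 20}{2}\right) 1044 + 791 = \left(\frac{11}{2} + \frac{1}{2} \cdot 50\right) 1044 + 791 = \left(\frac{11}{2} + 25\right) 1044 + 791 = \frac{61}{2} \cdot 1044 + 791 = 31842 + 791 = 32633$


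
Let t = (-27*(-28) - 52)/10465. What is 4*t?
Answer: 2816/10465 ≈ 0.26909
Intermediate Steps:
t = 704/10465 (t = (756 - 52)*(1/10465) = 704*(1/10465) = 704/10465 ≈ 0.067272)
4*t = 4*(704/10465) = 2816/10465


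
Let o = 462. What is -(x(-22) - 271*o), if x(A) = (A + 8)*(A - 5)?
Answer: 124824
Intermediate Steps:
x(A) = (-5 + A)*(8 + A) (x(A) = (8 + A)*(-5 + A) = (-5 + A)*(8 + A))
-(x(-22) - 271*o) = -((-40 + (-22)**2 + 3*(-22)) - 271*462) = -((-40 + 484 - 66) - 125202) = -(378 - 125202) = -1*(-124824) = 124824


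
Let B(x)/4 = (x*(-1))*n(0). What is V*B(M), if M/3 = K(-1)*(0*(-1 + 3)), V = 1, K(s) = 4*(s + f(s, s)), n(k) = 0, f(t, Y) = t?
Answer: 0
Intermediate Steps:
K(s) = 8*s (K(s) = 4*(s + s) = 4*(2*s) = 8*s)
M = 0 (M = 3*((8*(-1))*(0*(-1 + 3))) = 3*(-0*2) = 3*(-8*0) = 3*0 = 0)
B(x) = 0 (B(x) = 4*((x*(-1))*0) = 4*(-x*0) = 4*0 = 0)
V*B(M) = 1*0 = 0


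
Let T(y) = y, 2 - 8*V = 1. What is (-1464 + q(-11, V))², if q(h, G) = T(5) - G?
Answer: 136258929/64 ≈ 2.1290e+6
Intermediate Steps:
V = ⅛ (V = ¼ - ⅛*1 = ¼ - ⅛ = ⅛ ≈ 0.12500)
q(h, G) = 5 - G
(-1464 + q(-11, V))² = (-1464 + (5 - 1*⅛))² = (-1464 + (5 - ⅛))² = (-1464 + 39/8)² = (-11673/8)² = 136258929/64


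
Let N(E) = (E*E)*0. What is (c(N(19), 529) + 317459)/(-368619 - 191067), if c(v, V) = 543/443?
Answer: -70317440/123970449 ≈ -0.56721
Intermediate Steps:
N(E) = 0 (N(E) = E**2*0 = 0)
c(v, V) = 543/443 (c(v, V) = 543*(1/443) = 543/443)
(c(N(19), 529) + 317459)/(-368619 - 191067) = (543/443 + 317459)/(-368619 - 191067) = (140634880/443)/(-559686) = (140634880/443)*(-1/559686) = -70317440/123970449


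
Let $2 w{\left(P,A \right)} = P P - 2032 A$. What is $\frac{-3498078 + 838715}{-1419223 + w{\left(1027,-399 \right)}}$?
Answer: $\frac{5318726}{972949} \approx 5.4666$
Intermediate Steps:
$w{\left(P,A \right)} = \frac{P^{2}}{2} - 1016 A$ ($w{\left(P,A \right)} = \frac{P P - 2032 A}{2} = \frac{P^{2} - 2032 A}{2} = \frac{P^{2}}{2} - 1016 A$)
$\frac{-3498078 + 838715}{-1419223 + w{\left(1027,-399 \right)}} = \frac{-3498078 + 838715}{-1419223 - \left(-405384 - \frac{1027^{2}}{2}\right)} = - \frac{2659363}{-1419223 + \left(\frac{1}{2} \cdot 1054729 + 405384\right)} = - \frac{2659363}{-1419223 + \left(\frac{1054729}{2} + 405384\right)} = - \frac{2659363}{-1419223 + \frac{1865497}{2}} = - \frac{2659363}{- \frac{972949}{2}} = \left(-2659363\right) \left(- \frac{2}{972949}\right) = \frac{5318726}{972949}$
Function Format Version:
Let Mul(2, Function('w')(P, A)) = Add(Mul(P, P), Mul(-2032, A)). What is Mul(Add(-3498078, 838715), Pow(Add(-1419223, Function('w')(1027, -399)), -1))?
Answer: Rational(5318726, 972949) ≈ 5.4666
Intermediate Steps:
Function('w')(P, A) = Add(Mul(Rational(1, 2), Pow(P, 2)), Mul(-1016, A)) (Function('w')(P, A) = Mul(Rational(1, 2), Add(Mul(P, P), Mul(-2032, A))) = Mul(Rational(1, 2), Add(Pow(P, 2), Mul(-2032, A))) = Add(Mul(Rational(1, 2), Pow(P, 2)), Mul(-1016, A)))
Mul(Add(-3498078, 838715), Pow(Add(-1419223, Function('w')(1027, -399)), -1)) = Mul(Add(-3498078, 838715), Pow(Add(-1419223, Add(Mul(Rational(1, 2), Pow(1027, 2)), Mul(-1016, -399))), -1)) = Mul(-2659363, Pow(Add(-1419223, Add(Mul(Rational(1, 2), 1054729), 405384)), -1)) = Mul(-2659363, Pow(Add(-1419223, Add(Rational(1054729, 2), 405384)), -1)) = Mul(-2659363, Pow(Add(-1419223, Rational(1865497, 2)), -1)) = Mul(-2659363, Pow(Rational(-972949, 2), -1)) = Mul(-2659363, Rational(-2, 972949)) = Rational(5318726, 972949)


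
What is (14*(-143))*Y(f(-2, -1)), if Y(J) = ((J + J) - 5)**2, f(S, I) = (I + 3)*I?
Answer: -162162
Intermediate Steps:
f(S, I) = I*(3 + I) (f(S, I) = (3 + I)*I = I*(3 + I))
Y(J) = (-5 + 2*J)**2 (Y(J) = (2*J - 5)**2 = (-5 + 2*J)**2)
(14*(-143))*Y(f(-2, -1)) = (14*(-143))*(-5 + 2*(-(3 - 1)))**2 = -2002*(-5 + 2*(-1*2))**2 = -2002*(-5 + 2*(-2))**2 = -2002*(-5 - 4)**2 = -2002*(-9)**2 = -2002*81 = -162162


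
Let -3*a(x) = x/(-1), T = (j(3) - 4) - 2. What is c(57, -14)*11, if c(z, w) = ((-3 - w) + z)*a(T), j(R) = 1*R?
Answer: -748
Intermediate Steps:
j(R) = R
T = -3 (T = (3 - 4) - 2 = -1 - 2 = -3)
a(x) = x/3 (a(x) = -x/(3*(-1)) = -x*(-1)/3 = -(-1)*x/3 = x/3)
c(z, w) = 3 + w - z (c(z, w) = ((-3 - w) + z)*((1/3)*(-3)) = (-3 + z - w)*(-1) = 3 + w - z)
c(57, -14)*11 = (3 - 14 - 1*57)*11 = (3 - 14 - 57)*11 = -68*11 = -748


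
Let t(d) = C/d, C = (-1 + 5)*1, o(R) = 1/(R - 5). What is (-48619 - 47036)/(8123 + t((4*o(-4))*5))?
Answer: -478275/40606 ≈ -11.778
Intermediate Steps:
o(R) = 1/(-5 + R)
C = 4 (C = 4*1 = 4)
t(d) = 4/d
(-48619 - 47036)/(8123 + t((4*o(-4))*5)) = (-48619 - 47036)/(8123 + 4/(((4/(-5 - 4))*5))) = -95655/(8123 + 4/(((4/(-9))*5))) = -95655/(8123 + 4/(((4*(-⅑))*5))) = -95655/(8123 + 4/((-4/9*5))) = -95655/(8123 + 4/(-20/9)) = -95655/(8123 + 4*(-9/20)) = -95655/(8123 - 9/5) = -95655/40606/5 = -95655*5/40606 = -478275/40606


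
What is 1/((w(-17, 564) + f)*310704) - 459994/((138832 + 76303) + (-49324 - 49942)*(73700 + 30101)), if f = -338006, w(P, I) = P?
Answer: 16103634904678639/360715523956229221584 ≈ 4.4644e-5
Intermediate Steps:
1/((w(-17, 564) + f)*310704) - 459994/((138832 + 76303) + (-49324 - 49942)*(73700 + 30101)) = 1/(-17 - 338006*310704) - 459994/((138832 + 76303) + (-49324 - 49942)*(73700 + 30101)) = (1/310704)/(-338023) - 459994/(215135 - 99266*103801) = -1/338023*1/310704 - 459994/(215135 - 10303910066) = -1/105025098192 - 459994/(-10303694931) = -1/105025098192 - 459994*(-1/10303694931) = -1/105025098192 + 459994/10303694931 = 16103634904678639/360715523956229221584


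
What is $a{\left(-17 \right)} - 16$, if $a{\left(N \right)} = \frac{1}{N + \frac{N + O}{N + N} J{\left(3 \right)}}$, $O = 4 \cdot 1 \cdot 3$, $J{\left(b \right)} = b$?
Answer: $- \frac{9042}{563} \approx -16.06$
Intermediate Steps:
$O = 12$ ($O = 4 \cdot 3 = 12$)
$a{\left(N \right)} = \frac{1}{N + \frac{3 \left(12 + N\right)}{2 N}}$ ($a{\left(N \right)} = \frac{1}{N + \frac{N + 12}{N + N} 3} = \frac{1}{N + \frac{12 + N}{2 N} 3} = \frac{1}{N + \frac{3 \left(12 + N\right)}{2 N}}$)
$a{\left(-17 \right)} - 16 = 2 \left(-17\right) \frac{1}{36 + 2 \left(-17\right)^{2} + 3 \left(-17\right)} - 16 = 2 \left(-17\right) \frac{1}{36 + 2 \cdot 289 - 51} - 16 = 2 \left(-17\right) \frac{1}{36 + 578 - 51} - 16 = 2 \left(-17\right) \frac{1}{563} - 16 = - \frac{34}{563} - 16 = - \frac{9042}{563}$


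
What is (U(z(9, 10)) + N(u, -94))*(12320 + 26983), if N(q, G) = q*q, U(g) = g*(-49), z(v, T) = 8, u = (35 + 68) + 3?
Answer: 426201732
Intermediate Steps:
u = 106 (u = 103 + 3 = 106)
U(g) = -49*g
N(q, G) = q**2
(U(z(9, 10)) + N(u, -94))*(12320 + 26983) = (-49*8 + 106**2)*(12320 + 26983) = (-392 + 11236)*39303 = 10844*39303 = 426201732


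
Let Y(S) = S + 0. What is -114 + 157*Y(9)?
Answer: 1299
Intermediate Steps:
Y(S) = S
-114 + 157*Y(9) = -114 + 157*9 = -114 + 1413 = 1299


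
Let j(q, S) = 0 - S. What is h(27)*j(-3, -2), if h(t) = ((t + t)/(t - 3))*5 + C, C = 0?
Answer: 45/2 ≈ 22.500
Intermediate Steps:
j(q, S) = -S
h(t) = 10*t/(-3 + t) (h(t) = ((t + t)/(t - 3))*5 + 0 = ((2*t)/(-3 + t))*5 + 0 = (2*t/(-3 + t))*5 + 0 = 10*t/(-3 + t) + 0 = 10*t/(-3 + t))
h(27)*j(-3, -2) = (10*27/(-3 + 27))*(-1*(-2)) = (10*27/24)*2 = (10*27*(1/24))*2 = (45/4)*2 = 45/2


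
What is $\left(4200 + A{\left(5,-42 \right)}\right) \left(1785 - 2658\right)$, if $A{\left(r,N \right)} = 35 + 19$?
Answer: $-3713742$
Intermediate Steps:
$A{\left(r,N \right)} = 54$
$\left(4200 + A{\left(5,-42 \right)}\right) \left(1785 - 2658\right) = \left(4200 + 54\right) \left(1785 - 2658\right) = 4254 \left(-873\right) = -3713742$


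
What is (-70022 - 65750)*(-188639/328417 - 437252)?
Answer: 19497019237579156/328417 ≈ 5.9367e+10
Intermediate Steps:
(-70022 - 65750)*(-188639/328417 - 437252) = -135772*(-188639*1/328417 - 437252) = -135772*(-188639/328417 - 437252) = -135772*(-143601178723/328417) = 19497019237579156/328417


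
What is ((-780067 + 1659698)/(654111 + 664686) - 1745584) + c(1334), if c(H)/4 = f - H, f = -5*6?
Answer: -2309265419249/1318797 ≈ -1.7510e+6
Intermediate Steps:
f = -30
c(H) = -120 - 4*H (c(H) = 4*(-30 - H) = -120 - 4*H)
((-780067 + 1659698)/(654111 + 664686) - 1745584) + c(1334) = ((-780067 + 1659698)/(654111 + 664686) - 1745584) + (-120 - 4*1334) = (879631/1318797 - 1745584) + (-120 - 5336) = (879631*(1/1318797) - 1745584) - 5456 = (879631/1318797 - 1745584) - 5456 = -2302070062817/1318797 - 5456 = -2309265419249/1318797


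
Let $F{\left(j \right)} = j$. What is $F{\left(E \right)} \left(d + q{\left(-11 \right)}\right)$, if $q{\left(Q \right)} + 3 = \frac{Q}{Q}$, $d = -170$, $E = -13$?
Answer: $2236$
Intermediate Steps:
$q{\left(Q \right)} = -2$ ($q{\left(Q \right)} = -3 + \frac{Q}{Q} = -3 + 1 = -2$)
$F{\left(E \right)} \left(d + q{\left(-11 \right)}\right) = - 13 \left(-170 - 2\right) = \left(-13\right) \left(-172\right) = 2236$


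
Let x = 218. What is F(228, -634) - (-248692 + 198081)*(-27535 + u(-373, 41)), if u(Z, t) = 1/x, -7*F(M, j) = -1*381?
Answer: -2126593311175/1526 ≈ -1.3936e+9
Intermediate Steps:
F(M, j) = 381/7 (F(M, j) = -(-1)*381/7 = -1/7*(-381) = 381/7)
u(Z, t) = 1/218
F(228, -634) - (-248692 + 198081)*(-27535 + u(-373, 41)) = 381/7 - (-248692 + 198081)*(-27535 + 1/218) = 381/7 - (-50611)*(-6002629)/218 = 381/7 - 1*303799056319/218 = 381/7 - 303799056319/218 = -2126593311175/1526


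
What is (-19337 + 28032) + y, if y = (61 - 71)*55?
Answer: 8145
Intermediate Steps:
y = -550 (y = -10*55 = -550)
(-19337 + 28032) + y = (-19337 + 28032) - 550 = 8695 - 550 = 8145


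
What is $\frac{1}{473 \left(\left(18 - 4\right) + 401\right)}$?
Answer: $\frac{1}{196295} \approx 5.0944 \cdot 10^{-6}$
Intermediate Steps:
$\frac{1}{473 \left(\left(18 - 4\right) + 401\right)} = \frac{1}{473 \left(14 + 401\right)} = \frac{1}{473 \cdot 415} = \frac{1}{196295}$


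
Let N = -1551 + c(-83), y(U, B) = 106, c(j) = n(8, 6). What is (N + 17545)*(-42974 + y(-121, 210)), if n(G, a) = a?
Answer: -685888000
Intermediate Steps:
c(j) = 6
N = -1545 (N = -1551 + 6 = -1545)
(N + 17545)*(-42974 + y(-121, 210)) = (-1545 + 17545)*(-42974 + 106) = 16000*(-42868) = -685888000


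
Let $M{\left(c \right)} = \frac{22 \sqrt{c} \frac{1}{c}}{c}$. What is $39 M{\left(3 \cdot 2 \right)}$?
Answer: $\frac{143 \sqrt{6}}{6} \approx 58.38$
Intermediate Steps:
$M{\left(c \right)} = \frac{22}{c^{\frac{3}{2}}}$ ($M{\left(c \right)} = \frac{22 \frac{1}{\sqrt{c}}}{c} = \frac{22}{c^{\frac{3}{2}}}$)
$39 M{\left(3 \cdot 2 \right)} = 39 \frac{22}{6 \sqrt{6}} = 39 \cdot 22 \frac{\sqrt{6}}{36} = 39 \frac{11 \sqrt{6}}{18} = \frac{143 \sqrt{6}}{6}$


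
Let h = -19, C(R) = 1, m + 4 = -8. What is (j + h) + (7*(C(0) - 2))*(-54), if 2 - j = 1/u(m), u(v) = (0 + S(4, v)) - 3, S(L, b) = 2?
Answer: 362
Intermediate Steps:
m = -12 (m = -4 - 8 = -12)
u(v) = -1 (u(v) = (0 + 2) - 3 = 2 - 3 = -1)
j = 3 (j = 2 - 1/(-1) = 2 - 1*(-1) = 2 + 1 = 3)
(j + h) + (7*(C(0) - 2))*(-54) = (3 - 19) + (7*(1 - 2))*(-54) = -16 + (7*(-1))*(-54) = -16 - 7*(-54) = -16 + 378 = 362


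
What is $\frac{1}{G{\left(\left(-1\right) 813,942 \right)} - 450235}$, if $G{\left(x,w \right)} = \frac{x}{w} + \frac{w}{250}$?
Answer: $- \frac{39250}{17671609731} \approx -2.2211 \cdot 10^{-6}$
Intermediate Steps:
$G{\left(x,w \right)} = \frac{w}{250} + \frac{x}{w}$ ($G{\left(x,w \right)} = \frac{x}{w} + w \frac{1}{250} = \frac{x}{w} + \frac{w}{250} = \frac{w}{250} + \frac{x}{w}$)
$\frac{1}{G{\left(\left(-1\right) 813,942 \right)} - 450235} = \frac{1}{\left(\frac{1}{250} \cdot 942 + \frac{\left(-1\right) 813}{942}\right) - 450235} = \frac{1}{\left(\frac{471}{125} - \frac{271}{314}\right) - 450235} = \frac{1}{\frac{114019}{39250} - 450235} = \frac{1}{- \frac{17671609731}{39250}} = - \frac{39250}{17671609731}$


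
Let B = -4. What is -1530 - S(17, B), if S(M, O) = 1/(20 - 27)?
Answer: -10709/7 ≈ -1529.9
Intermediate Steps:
S(M, O) = -⅐ (S(M, O) = 1/(-7) = -⅐)
-1530 - S(17, B) = -1530 - 1*(-⅐) = -1530 + ⅐ = -10709/7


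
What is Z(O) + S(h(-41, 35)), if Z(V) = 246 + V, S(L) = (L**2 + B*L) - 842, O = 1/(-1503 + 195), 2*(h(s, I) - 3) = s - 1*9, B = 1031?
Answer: -29814553/1308 ≈ -22794.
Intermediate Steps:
h(s, I) = -3/2 + s/2 (h(s, I) = 3 + (s - 1*9)/2 = 3 + (s - 9)/2 = 3 + (-9 + s)/2 = 3 + (-9/2 + s/2) = -3/2 + s/2)
O = -1/1308 (O = 1/(-1308) = -1/1308 ≈ -0.00076453)
S(L) = -842 + L**2 + 1031*L (S(L) = (L**2 + 1031*L) - 842 = -842 + L**2 + 1031*L)
Z(O) + S(h(-41, 35)) = (246 - 1/1308) + (-842 + (-3/2 + (1/2)*(-41))**2 + 1031*(-3/2 + (1/2)*(-41))) = 321767/1308 + (-842 + (-3/2 - 41/2)**2 + 1031*(-3/2 - 41/2)) = 321767/1308 + (-842 + (-22)**2 + 1031*(-22)) = 321767/1308 + (-842 + 484 - 22682) = 321767/1308 - 23040 = -29814553/1308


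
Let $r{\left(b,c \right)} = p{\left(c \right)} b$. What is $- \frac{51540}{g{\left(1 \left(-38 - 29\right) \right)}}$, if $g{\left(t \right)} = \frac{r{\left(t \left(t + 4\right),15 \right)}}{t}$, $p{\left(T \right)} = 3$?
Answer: $\frac{17180}{63} \approx 272.7$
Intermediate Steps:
$r{\left(b,c \right)} = 3 b$
$g{\left(t \right)} = 12 + 3 t$ ($g{\left(t \right)} = \frac{3 t \left(t + 4\right)}{t} = \frac{3 t \left(4 + t\right)}{t} = 12 + 3 t$)
$- \frac{51540}{g{\left(1 \left(-38 - 29\right) \right)}} = - \frac{51540}{12 + 3 \cdot 1 \left(-38 - 29\right)} = - \frac{51540}{12 + 3 \cdot 1 \left(-67\right)} = - \frac{51540}{12 + 3 \left(-67\right)} = - \frac{51540}{12 - 201} = - \frac{51540}{-189} = \left(-51540\right) \left(- \frac{1}{189}\right) = \frac{17180}{63}$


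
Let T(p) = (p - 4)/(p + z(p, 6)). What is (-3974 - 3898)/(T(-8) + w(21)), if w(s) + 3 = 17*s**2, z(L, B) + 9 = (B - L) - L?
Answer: -6560/6243 ≈ -1.0508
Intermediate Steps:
z(L, B) = -9 + B - 2*L (z(L, B) = -9 + ((B - L) - L) = -9 + (B - 2*L) = -9 + B - 2*L)
w(s) = -3 + 17*s**2
T(p) = (-4 + p)/(-3 - p) (T(p) = (p - 4)/(p + (-9 + 6 - 2*p)) = (-4 + p)/(p + (-3 - 2*p)) = (-4 + p)/(-3 - p))
(-3974 - 3898)/(T(-8) + w(21)) = (-3974 - 3898)/((4 - 1*(-8))/(3 - 8) + (-3 + 17*21**2)) = -7872/((4 + 8)/(-5) + (-3 + 17*441)) = -7872/(-1/5*12 + (-3 + 7497)) = -7872/(-12/5 + 7494) = -7872/37458/5 = -7872*5/37458 = -6560/6243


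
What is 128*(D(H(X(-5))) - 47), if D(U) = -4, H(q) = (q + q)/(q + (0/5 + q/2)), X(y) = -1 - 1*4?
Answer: -6528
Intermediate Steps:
X(y) = -5 (X(y) = -1 - 4 = -5)
H(q) = 4/3 (H(q) = (2*q)/(q + (0*(⅕) + q*(½))) = (2*q)/(q + (0 + q/2)) = (2*q)/(q + q/2) = (2*q)/((3*q/2)) = (2*q)*(2/(3*q)) = 4/3)
128*(D(H(X(-5))) - 47) = 128*(-4 - 47) = 128*(-51) = -6528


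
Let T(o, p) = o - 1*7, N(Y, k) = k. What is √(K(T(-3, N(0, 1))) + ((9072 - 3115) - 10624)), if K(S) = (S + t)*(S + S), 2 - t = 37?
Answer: I*√3767 ≈ 61.376*I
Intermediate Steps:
t = -35 (t = 2 - 1*37 = 2 - 37 = -35)
T(o, p) = -7 + o (T(o, p) = o - 7 = -7 + o)
K(S) = 2*S*(-35 + S) (K(S) = (S - 35)*(S + S) = (-35 + S)*(2*S) = 2*S*(-35 + S))
√(K(T(-3, N(0, 1))) + ((9072 - 3115) - 10624)) = √(2*(-7 - 3)*(-35 + (-7 - 3)) + ((9072 - 3115) - 10624)) = √(2*(-10)*(-35 - 10) + (5957 - 10624)) = √(2*(-10)*(-45) - 4667) = √(900 - 4667) = √(-3767) = I*√3767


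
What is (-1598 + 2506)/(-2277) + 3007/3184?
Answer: 3955867/7249968 ≈ 0.54564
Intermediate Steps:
(-1598 + 2506)/(-2277) + 3007/3184 = 908*(-1/2277) + 3007*(1/3184) = -908/2277 + 3007/3184 = 3955867/7249968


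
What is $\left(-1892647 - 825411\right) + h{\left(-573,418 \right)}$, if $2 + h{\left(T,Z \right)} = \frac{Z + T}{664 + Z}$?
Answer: $- \frac{2940941075}{1082} \approx -2.7181 \cdot 10^{6}$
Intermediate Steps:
$h{\left(T,Z \right)} = -2 + \frac{T + Z}{664 + Z}$ ($h{\left(T,Z \right)} = -2 + \frac{Z + T}{664 + Z} = -2 + \frac{T + Z}{664 + Z}$)
$\left(-1892647 - 825411\right) + h{\left(-573,418 \right)} = \left(-1892647 - 825411\right) + \frac{-1328 - 573 - 418}{664 + 418} = \left(-1892647 - 825411\right) + \frac{-1328 - 573 - 418}{1082} = -2718058 + \frac{1}{1082} \left(-2319\right) = -2718058 - \frac{2319}{1082} = - \frac{2940941075}{1082}$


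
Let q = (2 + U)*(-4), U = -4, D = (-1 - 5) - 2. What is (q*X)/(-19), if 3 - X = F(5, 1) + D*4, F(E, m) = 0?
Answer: -280/19 ≈ -14.737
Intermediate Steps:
D = -8 (D = -6 - 2 = -8)
X = 35 (X = 3 - (0 - 8*4) = 3 - (0 - 32) = 3 - 1*(-32) = 3 + 32 = 35)
q = 8 (q = (2 - 4)*(-4) = -2*(-4) = 8)
(q*X)/(-19) = (8*35)/(-19) = 280*(-1/19) = -280/19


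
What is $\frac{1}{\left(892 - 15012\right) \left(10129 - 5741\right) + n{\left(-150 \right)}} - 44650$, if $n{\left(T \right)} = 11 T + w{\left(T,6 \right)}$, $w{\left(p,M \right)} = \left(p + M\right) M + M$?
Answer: $- \frac{2766561686201}{61961068} \approx -44650.0$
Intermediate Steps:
$w{\left(p,M \right)} = M + M \left(M + p\right)$ ($w{\left(p,M \right)} = \left(M + p\right) M + M = M \left(M + p\right) + M = M + M \left(M + p\right)$)
$n{\left(T \right)} = 42 + 17 T$ ($n{\left(T \right)} = 11 T + 6 \left(1 + 6 + T\right) = 11 T + 6 \left(7 + T\right) = 11 T + \left(42 + 6 T\right) = 42 + 17 T$)
$\frac{1}{\left(892 - 15012\right) \left(10129 - 5741\right) + n{\left(-150 \right)}} - 44650 = \frac{1}{\left(892 - 15012\right) \left(10129 - 5741\right) + \left(42 + 17 \left(-150\right)\right)} - 44650 = \frac{1}{\left(892 - 15012\right) 4388 + \left(42 - 2550\right)} - 44650 = \frac{1}{\left(-14120\right) 4388 - 2508} - 44650 = \frac{1}{-61958560 - 2508} - 44650 = \frac{1}{-61961068} - 44650 = - \frac{1}{61961068} - 44650 = - \frac{2766561686201}{61961068}$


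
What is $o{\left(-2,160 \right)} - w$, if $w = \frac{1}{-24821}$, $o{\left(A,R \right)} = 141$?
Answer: $\frac{3499762}{24821} \approx 141.0$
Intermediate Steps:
$w = - \frac{1}{24821} \approx -4.0288 \cdot 10^{-5}$
$o{\left(-2,160 \right)} - w = 141 - - \frac{1}{24821} = 141 + \frac{1}{24821} = \frac{3499762}{24821}$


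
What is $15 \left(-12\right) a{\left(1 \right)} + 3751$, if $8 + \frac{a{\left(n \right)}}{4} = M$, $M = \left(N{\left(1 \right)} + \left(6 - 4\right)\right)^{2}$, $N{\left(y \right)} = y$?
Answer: $3031$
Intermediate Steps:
$M = 9$ ($M = \left(1 + \left(6 - 4\right)\right)^{2} = \left(1 + 2\right)^{2} = 3^{2} = 9$)
$a{\left(n \right)} = 4$ ($a{\left(n \right)} = -32 + 4 \cdot 9 = -32 + 36 = 4$)
$15 \left(-12\right) a{\left(1 \right)} + 3751 = 15 \left(-12\right) 4 + 3751 = \left(-180\right) 4 + 3751 = -720 + 3751 = 3031$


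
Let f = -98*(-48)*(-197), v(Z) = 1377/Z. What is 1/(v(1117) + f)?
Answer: -1117/1035109119 ≈ -1.0791e-6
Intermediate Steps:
f = -926688 (f = 4704*(-197) = -926688)
1/(v(1117) + f) = 1/(1377/1117 - 926688) = 1/(-1035109119/1117) = -1117/1035109119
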